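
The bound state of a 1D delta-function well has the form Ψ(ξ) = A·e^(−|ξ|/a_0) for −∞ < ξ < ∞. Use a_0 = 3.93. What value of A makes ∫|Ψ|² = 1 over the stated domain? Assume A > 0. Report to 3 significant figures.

A ≈ 0.504

Normalization requires ∫|Ψ|² dξ = 1, integrated from −∞ to ∞.
With ∫₀^∞ ξ^0 e^(−αξ) dξ = 0!/α^1, carrying out the integral gives A² · a_0.
With a_0 = 3.93: A² = 0.2545 and A = 0.5044.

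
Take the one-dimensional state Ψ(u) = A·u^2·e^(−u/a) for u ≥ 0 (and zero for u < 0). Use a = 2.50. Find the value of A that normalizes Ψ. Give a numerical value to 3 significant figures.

A ≈ 0.117

Require ∫ |Ψ|² du = 1 over the whole domain.
Using ∫₀^∞ uⁿ e^(−αu) du = n!/αⁿ⁺¹, with Ψ = A·u^2·e^(−u/a), the integral evaluates to A²·[3·a^5/4].
So A² = (3·a^5/4)^(−1).
With a = 2.50: A² = 0.01365 and A = 0.1168.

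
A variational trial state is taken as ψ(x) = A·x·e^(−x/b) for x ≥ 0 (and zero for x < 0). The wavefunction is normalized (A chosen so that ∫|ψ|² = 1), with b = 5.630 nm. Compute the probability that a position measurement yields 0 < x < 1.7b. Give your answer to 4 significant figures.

|ψ|² is the probability density, so P = ∫_{0}^{1.7b} |ψ|² dx.
Since A² = 1/(b^3/4), this is the region integral divided by the full normalization integral.
Let u = x/b; then A² and the length scale cancel, so P = ∫_{0}^{1.7} u^2·e^(-2·u) du ÷ ∫_{0}^{∞} u^2·e^(-2·u) du.
With ∫ u^2·e^(-2·u) du = -(2·u^2 + 2·u + 1)·e^(-2·u)/4 + C, the region integral is 1/4 - 509·e^(-17/5)/200 and the full one is 1/4.
Taking the ratio, P = 0.66026.

P ≈ 0.6603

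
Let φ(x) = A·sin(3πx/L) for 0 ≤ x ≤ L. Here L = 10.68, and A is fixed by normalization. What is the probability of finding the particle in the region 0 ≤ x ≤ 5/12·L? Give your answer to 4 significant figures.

P = ∫_{0}^{5/12·L} |φ(x)|² dx.
The normalization integral ∫|φ|²dx over the whole domain equals L/2·A², and A² cancels in the ratio.
Let u = x/L; then A² and the length scale cancel, so P = ∫_{0}^{5/12} sin(3·π·u)^2 du ÷ ∫_{0}^{1} sin(3·π·u)^2 du.
An antiderivative of sin(3·π·u)^2 is u/2 - sin(6·π·u)/(12·π); evaluating from 0 to 5/12 gives 5/24 - 1/(12·π), while the full integral is 1/2.
This works out to P = (-2 + 5·π)/(12·π).

P ≈ 0.3636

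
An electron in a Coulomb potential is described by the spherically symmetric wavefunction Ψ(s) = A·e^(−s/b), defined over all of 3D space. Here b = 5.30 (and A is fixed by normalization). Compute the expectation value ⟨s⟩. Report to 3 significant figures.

⟨s⟩ ≈ 7.95

By definition ⟨s⟩ = ∫ s |Ψ(s)|² 4πs² ds.
The ratio of the moment integral to the normalization integral gives ⟨s⟩ = 3·b/2.
Putting b = 5.30 gives 7.950.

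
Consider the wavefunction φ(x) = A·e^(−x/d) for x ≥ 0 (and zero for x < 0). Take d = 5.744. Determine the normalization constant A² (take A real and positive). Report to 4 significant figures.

A^2 ≈ 0.3482

The normalization condition is ∫|φ|² dx = 1 from 0 to ∞.
Recall ∫₀^∞ x^m e^(−x/β) dx = m!·β^(m+1), the integral (without the A² prefactor) comes out to d/2.
Hence A² = 1/[d/2].
Plugging in d = 5.744 yields A = 0.59008.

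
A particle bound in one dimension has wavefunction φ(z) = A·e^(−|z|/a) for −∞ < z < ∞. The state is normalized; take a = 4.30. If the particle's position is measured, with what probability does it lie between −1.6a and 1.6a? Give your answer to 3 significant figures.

The probability is P = ∫ |φ|² dz over [−1.6a, 1.6a].
With A² fixed by ∫|φ|² = 1, i.e. A² = (a)^(−1), substitute and integrate.
By symmetry take twice the z ≥ 0 contribution in numerator and denominator; the 2's cancel. In terms of u = z/a (A² and the length scale cancel between numerator and denominator), P = [∫_{0}^{1.6} e^(-2·u) du] / [∫_{0}^{∞} e^(-2·u) du].
With ∫ e^(-2·u) du = -e^(-2·u)/2 + C, the region integral is 1/2 - e^(-16/5)/2 and the full one is 1/2.
Evaluating gives P = 0.9592.

P ≈ 0.959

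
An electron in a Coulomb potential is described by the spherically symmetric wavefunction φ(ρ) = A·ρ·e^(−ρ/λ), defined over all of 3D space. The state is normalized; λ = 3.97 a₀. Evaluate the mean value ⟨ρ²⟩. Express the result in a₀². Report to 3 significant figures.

The expectation value is the |φ|²-weighted average of ρ^2: ∫ ρ^2|φ|² 4πρ² dρ.
The ratio of the moment integral to the normalization integral gives ⟨ρ²⟩ = 15·λ^2/2.
With λ = 3.97, ⟨ρ^2⟩ = 118.2.

⟨ρ^2⟩ ≈ 118 a₀^2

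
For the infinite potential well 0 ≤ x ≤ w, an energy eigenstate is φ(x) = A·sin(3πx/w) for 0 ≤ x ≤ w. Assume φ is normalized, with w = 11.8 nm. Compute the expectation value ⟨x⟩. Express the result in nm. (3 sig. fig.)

⟨x⟩ ≈ 5.90 nm

By definition ⟨x⟩ = ∫ x |φ(x)|² dx.
Evaluating both integrals, ⟨x⟩ = w/2.
Putting w = 11.8 gives 5.900.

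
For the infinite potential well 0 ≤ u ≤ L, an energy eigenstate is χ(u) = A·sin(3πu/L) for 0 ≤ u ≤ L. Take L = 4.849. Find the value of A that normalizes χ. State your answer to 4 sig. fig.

A ≈ 0.6422

We need A² ∫|f|² du = 1, taking the integral from 0 to L.
The integral (without the A² prefactor) comes out to L/2.
So A² = (L/2)^(−1).
With L = 4.849: A² = 0.41246 and A = 0.64223.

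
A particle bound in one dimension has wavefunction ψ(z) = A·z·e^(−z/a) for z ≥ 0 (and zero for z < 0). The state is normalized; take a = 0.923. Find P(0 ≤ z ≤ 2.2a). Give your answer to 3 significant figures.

P = ∫_{0}^{2.2a} |ψ(z)|² dz.
Since A² = 1/(a^3/4), this is the region integral divided by the full normalization integral.
Substituting u = z/a, A² and the length scale cancel in the ratio: P = ∫_{0}^{2.2} u^2·e^(-2·u) du / ∫_{0}^{∞} u^2·e^(-2·u) du.
With ∫ u^2·e^(-2·u) du = -(2·u^2 + 2·u + 1)·e^(-2·u)/4 + C, the region integral is 1/4 - 377·e^(-22/5)/100 and the full one is 1/4.
The result is P = 0.8149.

P ≈ 0.815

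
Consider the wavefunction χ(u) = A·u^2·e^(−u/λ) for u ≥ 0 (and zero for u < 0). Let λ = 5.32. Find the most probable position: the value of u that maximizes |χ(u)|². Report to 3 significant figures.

The maximum of |χ(u)|² occurs where its derivative vanishes.
Solving yields u = 2·λ.
With λ = 5.32, the most probable position is 10.64.

u ≈ 10.6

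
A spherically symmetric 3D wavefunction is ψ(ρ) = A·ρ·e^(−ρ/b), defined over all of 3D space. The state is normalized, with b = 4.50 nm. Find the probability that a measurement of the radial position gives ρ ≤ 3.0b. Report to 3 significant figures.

P ≈ 0.715

P = ∫ |ψ|² 4πρ² dρ over ρ ≤ 3.0b.
The full normalization integral is A²·[3·π·b^5] = 1, fixing A².
Let u = ρ/b; then A², 4π and the length scale all cancel, so P = ∫_{0}^{3.0} u^4·e^(-2·u) du ÷ ∫_{0}^{∞} u^4·e^(-2·u) du.
With ∫ u^4·e^(-2·u) du = -(u^4/2 + u^3 + 3·u^2/2 + 3·u/2 + 3/4)·e^(-2·u) + C, the region integral is 3/4 - 345·e^(-6)/4 and the full one is 3/4.
The region integral divided by the full integral gives P = 0.7149.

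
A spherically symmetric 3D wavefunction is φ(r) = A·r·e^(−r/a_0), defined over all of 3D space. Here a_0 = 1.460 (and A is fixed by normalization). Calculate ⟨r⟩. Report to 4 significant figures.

By definition ⟨r⟩ = ∫ r |φ(r)|² 4πr² dr.
Recall ∫₀^∞ r^m e^(−r/β) dr = m!·β^(m+1), evaluating both integrals, ⟨r⟩ = 5·a_0/2.
With a_0 = 1.460, ⟨r⟩ = 3.6500.

⟨r⟩ ≈ 3.650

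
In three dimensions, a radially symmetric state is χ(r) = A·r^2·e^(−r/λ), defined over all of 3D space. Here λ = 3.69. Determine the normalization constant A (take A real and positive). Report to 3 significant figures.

A ≈ 0.00123

We need A² ∫|f|² 4πr² dr = 1, taking the integral from 0 to ∞.
The angular integral contributes 4π, leaving ∫₀^∞ r²|χ|² dr.
Using ∫₀^∞ rⁿ e^(−αr) dr = n!/αⁿ⁺¹, ∫|χ|² 4πr² dr = A²·(45·π·λ^7/2).
With λ = 3.69: A² = 0.000001519 and A = 0.001232.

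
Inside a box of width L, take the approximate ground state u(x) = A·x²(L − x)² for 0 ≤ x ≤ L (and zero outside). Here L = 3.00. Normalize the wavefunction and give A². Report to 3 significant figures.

We need A² ∫|f|² dx = 1, taking the integral from 0 to L.
The integral (without the A² prefactor) comes out to L^9/630.
Setting this equal to 1 gives A² = 1/(L^9/630).
With L = 3.00: A² = 0.03201 and A = 0.1789.

A^2 ≈ 0.0320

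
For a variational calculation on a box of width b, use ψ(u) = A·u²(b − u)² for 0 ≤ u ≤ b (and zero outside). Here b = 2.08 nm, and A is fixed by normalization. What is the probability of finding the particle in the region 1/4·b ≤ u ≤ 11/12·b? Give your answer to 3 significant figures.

P = ∫_{1/4·b}^{11/12·b} |ψ(u)|² du.
Since A² = 1/(b^9/630), this is the region integral divided by the full normalization integral.
In terms of t = u/b (A² and the length scale cancel between numerator and denominator), P = [∫_{1/4}^{11/12} t^4·(1 - t)^4 dt] / [∫_{0}^{1} t^4·(1 - t)^4 dt].
Using ∫ t^4·(1 - t)^4 dt = t^5·(70·t^4 - 315·t^3 + 540·t^2 - 420·t + 126)/630, the numerator is ≈ 0.0015090 and the denominator is 1/630.
Taking the ratio, P = 0.9507.

P ≈ 0.951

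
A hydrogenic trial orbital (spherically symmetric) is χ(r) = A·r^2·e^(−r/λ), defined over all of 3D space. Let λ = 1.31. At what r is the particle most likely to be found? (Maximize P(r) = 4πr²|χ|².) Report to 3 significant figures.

r ≈ 3.93

Differentiate P(r) = 4πr²|χ|² with respect to r and set to zero.
Solving yields r = 3·λ.
With λ = 1.31, the most probable radial distance is 3.930.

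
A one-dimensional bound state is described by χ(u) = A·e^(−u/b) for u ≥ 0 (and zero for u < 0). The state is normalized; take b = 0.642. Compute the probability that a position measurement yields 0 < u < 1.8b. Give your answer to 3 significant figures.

P ≈ 0.973

|χ|² is the probability density, so P = ∫_{0}^{1.8b} |χ|² du.
With A² fixed by ∫|χ|² = 1, i.e. A² = (b/2)^(−1), substitute and integrate.
Let t = u/b; then A² and the length scale cancel, so P = ∫_{0}^{1.8} e^(-2·t) dt ÷ ∫_{0}^{∞} e^(-2·t) dt.
An antiderivative of e^(-2·t) is -e^(-2·t)/2; evaluating from 0 to 1.8 gives 1/2 - e^(-18/5)/2, while the full integral is 1/2.
Taking the ratio, P = 0.9727.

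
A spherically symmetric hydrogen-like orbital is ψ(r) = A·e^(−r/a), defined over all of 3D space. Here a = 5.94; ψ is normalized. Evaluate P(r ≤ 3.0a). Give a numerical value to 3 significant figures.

With dV = 4πr²dr, the probability is ∫|ψ|² dV over r ≤ 3.0a.
Normalization gives A² = 1/(π·a^3).
In terms of u = r/a (A², 4π and the length scale all cancel between numerator and denominator), P = [∫_{0}^{3.0} u^2·e^(-2·u) du] / [∫_{0}^{∞} u^2·e^(-2·u) du].
An antiderivative of u^2·e^(-2·u) is -(2·u^2 + 2·u + 1)·e^(-2·u)/4; evaluating from 0 to 3.0 gives 1/4 - 25·e^(-6)/4, while the full integral is 1/4.
The region integral divided by the full integral gives P = 0.9380.

P ≈ 0.938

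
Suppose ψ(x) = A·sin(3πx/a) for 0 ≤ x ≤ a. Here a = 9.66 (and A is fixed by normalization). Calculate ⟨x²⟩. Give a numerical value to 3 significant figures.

⟨x^2⟩ ≈ 30.6

The expectation value is the |ψ|²-weighted average of x^2: ∫ x^2|ψ|² dx.
The ratio of the moment integral to the normalization integral gives ⟨x²⟩ = -a^2/(18·π^2) + a^2/3.
Putting a = 9.66 gives 30.58.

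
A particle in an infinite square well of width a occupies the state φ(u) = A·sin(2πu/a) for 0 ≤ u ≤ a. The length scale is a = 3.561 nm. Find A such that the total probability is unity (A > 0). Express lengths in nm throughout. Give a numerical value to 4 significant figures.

The normalization condition is ∫|φ|² du = 1 from 0 to a.
With φ = A·sin(2πu/a), the integral evaluates to A²·[a/2].
Setting this equal to 1 gives A² = 1/(a/2).
Substituting a = 3.561 gives A² = 0.56164, so A = 0.74943.

A ≈ 0.7494 nm^(-1/2)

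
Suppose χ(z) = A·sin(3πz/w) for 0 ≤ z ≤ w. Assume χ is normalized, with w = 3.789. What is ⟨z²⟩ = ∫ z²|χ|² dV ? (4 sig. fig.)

⟨z^2⟩ ≈ 4.705

The expectation value is the |χ|²-weighted average of z^2: ∫ z^2|χ|² dz.
Using sin²θ = (1 − cos 2θ)/2, evaluating both integrals, ⟨z²⟩ = -w^2/(18·π^2) + w^2/3.
With w = 3.789, ⟨z^2⟩ = 4.7047.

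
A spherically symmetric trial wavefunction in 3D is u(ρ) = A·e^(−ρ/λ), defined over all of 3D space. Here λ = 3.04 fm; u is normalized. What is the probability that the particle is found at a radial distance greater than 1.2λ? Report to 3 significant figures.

Integrate the radial probability density 4πρ²|u|² over ρ > 1.2λ.
A² is fixed by ∫₀^∞ 4πρ²|u|² dρ = 1, i.e. A² = (π·λ^3)^(−1).
Substituting t = ρ/λ, A², 4π and the length scale all cancel in the ratio: P = ∫_{1.2}^{∞} t^2·e^(-2·t) dt / ∫_{0}^{∞} t^2·e^(-2·t) dt.
Using ∫ t^2·e^(-2·t) dt = -(2·t^2 + 2·t + 1)·e^(-2·t)/4, the numerator is 157·e^(-12/5)/100 and the denominator is 1/4.
The region integral divided by the full integral gives P = 0.5697.

P ≈ 0.570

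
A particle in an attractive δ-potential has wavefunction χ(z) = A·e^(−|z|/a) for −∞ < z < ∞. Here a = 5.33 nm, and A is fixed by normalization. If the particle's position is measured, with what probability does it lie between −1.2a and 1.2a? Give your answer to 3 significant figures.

P ≈ 0.909

The probability is P = ∫ |χ|² dz over [−1.2a, 1.2a].
Since A² = 1/(a), this is the region integral divided by the full normalization integral.
Both integrals are even about z = 0, so only the z ≥ 0 halves are needed (the factors of 2 cancel). Substituting u = z/a, A² and the length scale cancel in the ratio: P = ∫_{0}^{1.2} e^(-2·u) du / ∫_{0}^{∞} e^(-2·u) du.
Using ∫ e^(-2·u) du = -e^(-2·u)/2, the numerator is 1/2 - e^(-12/5)/2 and the denominator is 1/2.
This works out to P = 0.9093.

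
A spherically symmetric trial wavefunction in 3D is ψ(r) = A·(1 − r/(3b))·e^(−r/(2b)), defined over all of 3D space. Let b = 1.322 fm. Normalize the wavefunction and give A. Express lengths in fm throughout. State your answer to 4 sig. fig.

Require ∫ |ψ|² 4πr² dr = 1 over the whole domain.
The integral (without the A² prefactor) comes out to 8·π·b^3/3.
Setting this equal to 1 gives A² = 1/(8·π·b^3/3).
Substituting b = 1.322 gives A² = 0.051664, so A = 0.22730.

A ≈ 0.2273 fm^(-3/2)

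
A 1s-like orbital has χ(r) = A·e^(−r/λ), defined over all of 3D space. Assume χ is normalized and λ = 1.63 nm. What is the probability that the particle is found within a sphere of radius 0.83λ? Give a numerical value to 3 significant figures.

With dV = 4πr²dr, the probability is ∫|χ|² dV over r ≤ 0.83λ.
The full normalization integral is A²·[π·λ^3] = 1, fixing A².
Let u = r/λ; then A², 4π and the length scale all cancel, so P = ∫_{0}^{0.83} u^2·e^(-2·u) du ÷ ∫_{0}^{∞} u^2·e^(-2·u) du.
An antiderivative of u^2·e^(-2·u) is -(2·u^2 + 2·u + 1)·e^(-2·u)/4; evaluating from 0 to 0.83 gives ≈ 0.058064, while the full integral is 1/4.
The region integral divided by the full integral gives P = 0.2323.

P ≈ 0.232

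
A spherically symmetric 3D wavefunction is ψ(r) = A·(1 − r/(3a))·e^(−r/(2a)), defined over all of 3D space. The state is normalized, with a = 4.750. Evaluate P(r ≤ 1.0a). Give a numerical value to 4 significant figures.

With dV = 4πr²dr, the probability is ∫|ψ|² dV over r ≤ 1.0a.
Normalization gives A² = 1/(8·π·a^3/3).
Substituting u = r/a, A², 4π and the length scale all cancel in the ratio: P = ∫_{0}^{1.0} u^2·(1 - u/3)^2·e^(-u) du / ∫_{0}^{∞} u^2·(1 - u/3)^2·e^(-u) du.
Using ∫ u^2·(1 - u/3)^2·e^(-u) du = (-u^4 + 2·u^3 - 3·u^2 - 6·u - 6)·e^(-u)/9, the numerator is 2/3 - 14·e^(-1)/9 and the denominator is 2/3.
This evaluates to P = 0.14161.

P ≈ 0.1416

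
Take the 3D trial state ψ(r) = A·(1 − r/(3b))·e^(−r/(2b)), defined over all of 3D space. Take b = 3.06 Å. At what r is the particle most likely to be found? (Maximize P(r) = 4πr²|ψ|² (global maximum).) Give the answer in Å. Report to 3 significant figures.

r ≈ 3.06 Å

Set d/dr [P(r) = 4πr²|ψ|²] = 0 and solve for r > 0.
This gives r = b.
With b = 3.06, the most probable radial distance is 3.060 Å.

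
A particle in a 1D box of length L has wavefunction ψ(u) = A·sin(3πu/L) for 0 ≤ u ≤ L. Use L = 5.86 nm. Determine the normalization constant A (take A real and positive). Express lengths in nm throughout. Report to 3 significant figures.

A ≈ 0.584 nm^(-1/2)

Require ∫ |ψ|² du = 1 over the whole domain.
With ψ = A·sin(3πu/L), the integral evaluates to A²·[L/2].
Hence A² = 1/[L/2].
Plugging in L = 5.86 yields A = 0.5842.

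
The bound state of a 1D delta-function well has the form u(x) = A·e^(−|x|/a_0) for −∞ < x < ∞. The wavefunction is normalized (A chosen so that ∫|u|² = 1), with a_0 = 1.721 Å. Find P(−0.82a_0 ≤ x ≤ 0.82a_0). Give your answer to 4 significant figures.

|u|² is the probability density, so P = ∫_{−0.82a_0}^{0.82a_0} |u|² dx.
Since A² = 1/(a_0), this is the region integral divided by the full normalization integral.
By symmetry take twice the x ≥ 0 contribution in numerator and denominator; the 2's cancel. Let t = x/a_0; then A² and the length scale cancel, so P = ∫_{0}^{0.82} e^(-2·t) dt ÷ ∫_{0}^{∞} e^(-2·t) dt.
Using ∫ e^(-2·t) dt = -e^(-2·t)/2, the numerator is 1/2 - e^(-41/25)/2 and the denominator is 1/2.
The result is P = 0.80602.

P ≈ 0.8060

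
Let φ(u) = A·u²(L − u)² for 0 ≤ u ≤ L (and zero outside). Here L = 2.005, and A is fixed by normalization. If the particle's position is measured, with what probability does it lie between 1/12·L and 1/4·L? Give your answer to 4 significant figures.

P ≈ 0.04855

|φ|² is the probability density, so P = ∫_{1/12·L}^{1/4·L} |φ|² du.
With A² fixed by ∫|φ|² = 1, i.e. A² = (L^9/630)^(−1), substitute and integrate.
In terms of t = u/L (A² and the length scale cancel between numerator and denominator), P = [∫_{1/12}^{1/4} t^4·(1 - t)^4 dt] / [∫_{0}^{1} t^4·(1 - t)^4 dt].
With ∫ t^4·(1 - t)^4 dt = t^5·(70·t^4 - 315·t^3 + 540·t^2 - 420·t + 126)/630 + C, the region integral is ≈ 0.0000770591 and the full one is 1/630.
This works out to P = 0.048547.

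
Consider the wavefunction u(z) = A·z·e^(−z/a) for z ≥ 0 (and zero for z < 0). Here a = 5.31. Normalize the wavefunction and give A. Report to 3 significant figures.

Normalization requires ∫|u|² dz = 1, integrated from 0 to ∞.
∫|u|² dz = A²·(a^3/4).
Setting this equal to 1 gives A² = 1/(a^3/4).
Plugging in a = 5.31 yields A = 0.1635.

A ≈ 0.163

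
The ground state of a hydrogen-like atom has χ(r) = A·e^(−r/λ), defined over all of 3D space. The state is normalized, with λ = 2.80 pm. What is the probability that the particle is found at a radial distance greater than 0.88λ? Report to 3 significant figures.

P ≈ 0.741

Integrate the radial probability density 4πr²|χ|² over r > 0.88λ.
Normalization gives A² = 1/(π·λ^3).
In terms of u = r/λ (A², 4π and the length scale all cancel between numerator and denominator), P = [∫_{0.88}^{∞} u^2·e^(-2·u) du] / [∫_{0}^{∞} u^2·e^(-2·u) du].
Using ∫ u^2·e^(-2·u) du = -(2·u^2 + 2·u + 1)·e^(-2·u)/4, the numerator is 2693·e^(-44/25)/2500 and the denominator is 1/4.
This evaluates to P = 0.7413.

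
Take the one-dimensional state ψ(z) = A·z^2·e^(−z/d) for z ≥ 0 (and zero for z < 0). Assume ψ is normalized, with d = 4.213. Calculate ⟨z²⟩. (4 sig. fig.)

The expectation value is the |ψ|²-weighted average of z^2: ∫ z^2|ψ|² dz.
The ratio of the moment integral to the normalization integral gives ⟨z²⟩ = 15·d^2/2.
Putting d = 4.213 gives 133.12.

⟨z^2⟩ ≈ 133.1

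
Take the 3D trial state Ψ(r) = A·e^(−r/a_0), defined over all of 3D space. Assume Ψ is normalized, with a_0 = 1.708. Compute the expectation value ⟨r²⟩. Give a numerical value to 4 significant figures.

⟨r^2⟩ ≈ 8.752

⟨r²⟩ = ∫ r^2 |Ψ|² 4πr² dr over the full domain.
Evaluating both integrals, ⟨r²⟩ = 3·a_0^2.
Putting a_0 = 1.708 gives 8.7518.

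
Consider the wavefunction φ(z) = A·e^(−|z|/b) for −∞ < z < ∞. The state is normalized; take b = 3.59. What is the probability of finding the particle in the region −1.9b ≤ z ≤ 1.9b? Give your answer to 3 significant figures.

P = ∫_{−1.9b}^{1.9b} |φ(z)|² dz.
With A² fixed by ∫|φ|² = 1, i.e. A² = (b)^(−1), substitute and integrate.
Both integrals are even about z = 0, so only the z ≥ 0 halves are needed (the factors of 2 cancel). Substituting u = z/b, A² and the length scale cancel in the ratio: P = ∫_{0}^{1.9} e^(-2·u) du / ∫_{0}^{∞} e^(-2·u) du.
An antiderivative of e^(-2·u) is -e^(-2·u)/2; evaluating from 0 to 1.9 gives 1/2 - e^(-19/5)/2, while the full integral is 1/2.
Evaluating gives P = 0.9776.

P ≈ 0.978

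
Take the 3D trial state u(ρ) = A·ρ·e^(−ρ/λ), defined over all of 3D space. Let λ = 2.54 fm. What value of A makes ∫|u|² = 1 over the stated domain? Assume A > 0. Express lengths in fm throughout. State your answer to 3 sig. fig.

Require ∫ |u|² 4πρ² dρ = 1 over the whole domain.
The integral (without the A² prefactor) comes out to 3·π·λ^5.
So A² = (3·π·λ^5)^(−1).
Substituting λ = 2.54 gives A² = 0.001004, so A = 0.03168.

A ≈ 0.0317 fm^(-5/2)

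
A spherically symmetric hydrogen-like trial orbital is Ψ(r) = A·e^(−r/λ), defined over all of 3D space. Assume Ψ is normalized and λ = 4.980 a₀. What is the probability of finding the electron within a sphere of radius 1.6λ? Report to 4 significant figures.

Integrate the radial probability density 4πr²|Ψ|² over r ≤ 1.6λ.
A² is fixed by ∫₀^∞ 4πr²|Ψ|² dr = 1, i.e. A² = (π·λ^3)^(−1).
In terms of u = r/λ (A², 4π and the length scale all cancel between numerator and denominator), P = [∫_{0}^{1.6} u^2·e^(-2·u) du] / [∫_{0}^{∞} u^2·e^(-2·u) du].
Using ∫ u^2·e^(-2·u) du = -(2·u^2 + 2·u + 1)·e^(-2·u)/4, the numerator is 1/4 - 233·e^(-16/5)/100 and the denominator is 1/4.
The region integral divided by the full integral gives P = 0.62010.

P ≈ 0.6201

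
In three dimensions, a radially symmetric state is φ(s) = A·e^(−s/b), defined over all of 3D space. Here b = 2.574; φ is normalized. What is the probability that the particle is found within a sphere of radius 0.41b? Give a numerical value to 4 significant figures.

Integrate the radial probability density 4πs²|φ|² over s ≤ 0.41b.
The full normalization integral is A²·[π·b^3] = 1, fixing A².
Let u = s/b; then A², 4π and the length scale all cancel, so P = ∫_{0}^{0.41} u^2·e^(-2·u) du ÷ ∫_{0}^{∞} u^2·e^(-2·u) du.
An antiderivative of u^2·e^(-2·u) is -(2·u^2 + 2·u + 1)·e^(-2·u)/4; evaluating from 0 to 0.41 gives ≈ 0.0125853, while the full integral is 1/4.
This evaluates to P = 0.050341.

P ≈ 0.05034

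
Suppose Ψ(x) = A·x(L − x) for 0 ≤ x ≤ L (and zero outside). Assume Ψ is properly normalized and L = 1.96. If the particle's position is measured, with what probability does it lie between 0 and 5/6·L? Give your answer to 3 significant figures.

P ≈ 0.965

P = ∫_{0}^{5/6·L} |Ψ(x)|² dx.
The normalization integral ∫|Ψ|²dx over the whole domain equals L^5/30·A², and A² cancels in the ratio.
In terms of u = x/L (A² and the length scale cancel between numerator and denominator), P = [∫_{0}^{5/6} u^2·(1 - u)^2 du] / [∫_{0}^{1} u^2·(1 - u)^2 du].
Using ∫ u^2·(1 - u)^2 du = u^3·(6·u^2 - 15·u + 10)/30, the numerator is 125/3888 and the denominator is 1/30.
Evaluating gives P = 625/648.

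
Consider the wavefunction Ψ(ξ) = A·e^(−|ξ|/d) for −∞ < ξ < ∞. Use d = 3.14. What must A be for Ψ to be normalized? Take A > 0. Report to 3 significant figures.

A ≈ 0.564

Require ∫ |Ψ|² dξ = 1 over the whole domain.
Carrying out the integral gives A² · d.
Plugging in d = 3.14 yields A = 0.5643.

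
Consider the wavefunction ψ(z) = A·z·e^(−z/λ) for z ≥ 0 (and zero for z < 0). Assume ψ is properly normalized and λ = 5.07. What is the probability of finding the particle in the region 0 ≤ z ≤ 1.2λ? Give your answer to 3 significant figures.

P ≈ 0.430

The probability is P = ∫ |ψ|² dz over [0, 1.2λ].
Since A² = 1/(λ^3/4), this is the region integral divided by the full normalization integral.
Substituting u = z/λ, A² and the length scale cancel in the ratio: P = ∫_{0}^{1.2} u^2·e^(-2·u) du / ∫_{0}^{∞} u^2·e^(-2·u) du.
Using ∫ u^2·e^(-2·u) du = -(2·u^2 + 2·u + 1)·e^(-2·u)/4, the numerator is 1/4 - 157·e^(-12/5)/100 and the denominator is 1/4.
The result is P = 0.4303.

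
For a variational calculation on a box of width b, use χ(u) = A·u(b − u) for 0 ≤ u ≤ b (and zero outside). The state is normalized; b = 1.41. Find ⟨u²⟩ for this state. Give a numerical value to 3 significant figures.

By definition ⟨u²⟩ = ∫ u^2 |χ(u)|² du.
Expanding the polynomial and integrating term by term, the ratio of the moment integral to the normalization integral gives ⟨u²⟩ = 2·b^2/7.
Putting b = 1.41 gives 0.5680.

⟨u^2⟩ ≈ 0.568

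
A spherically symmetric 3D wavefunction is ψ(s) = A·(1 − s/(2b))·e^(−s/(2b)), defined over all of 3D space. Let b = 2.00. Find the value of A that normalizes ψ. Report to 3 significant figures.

A ≈ 0.0705

Require ∫ |ψ|² 4πs² ds = 1 over the whole domain.
In 3D with spherical symmetry the volume element is 4πs² ds.
Using ∫₀^∞ sⁿ e^(−αs) ds = n!/αⁿ⁺¹, with ψ = A·(1 − s/(2b))·e^(−s/(2b)), the integral evaluates to A²·[8·π·b^3].
Hence A² = 1/[8·π·b^3].
With b = 2.00: A² = 0.004974 and A = 0.07052.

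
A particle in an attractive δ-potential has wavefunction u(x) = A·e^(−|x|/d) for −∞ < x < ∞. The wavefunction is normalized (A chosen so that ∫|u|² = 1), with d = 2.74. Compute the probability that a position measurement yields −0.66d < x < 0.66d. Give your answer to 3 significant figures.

P ≈ 0.733

|u|² is the probability density, so P = ∫_{−0.66d}^{0.66d} |u|² dx.
With A² fixed by ∫|u|² = 1, i.e. A² = (d)^(−1), substitute and integrate.
By symmetry take twice the x ≥ 0 contribution in numerator and denominator; the 2's cancel. Substituting t = x/d, A² and the length scale cancel in the ratio: P = ∫_{0}^{0.66} e^(-2·t) dt / ∫_{0}^{∞} e^(-2·t) dt.
An antiderivative of e^(-2·t) is -e^(-2·t)/2; evaluating from 0 to 0.66 gives 1/2 - e^(-33/25)/2, while the full integral is 1/2.
Taking the ratio, P = 0.7329.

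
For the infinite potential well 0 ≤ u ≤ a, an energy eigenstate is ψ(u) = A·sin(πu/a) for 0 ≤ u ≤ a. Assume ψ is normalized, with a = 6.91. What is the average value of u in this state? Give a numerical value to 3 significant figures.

⟨u⟩ ≈ 3.46

The expectation value is the |ψ|²-weighted average of u: ∫ u|ψ|² du.
Using sin²θ = (1 − cos 2θ)/2, the ratio of the moment integral to the normalization integral gives ⟨u⟩ = a/2.
Putting a = 6.91 gives 3.455.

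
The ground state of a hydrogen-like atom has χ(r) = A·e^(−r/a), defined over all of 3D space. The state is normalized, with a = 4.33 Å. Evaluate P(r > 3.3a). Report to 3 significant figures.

P = ∫ |χ|² 4πr² dr over r > 3.3a.
The full normalization integral is A²·[π·a^3] = 1, fixing A².
In terms of u = r/a (A², 4π and the length scale all cancel between numerator and denominator), P = [∫_{3.3}^{∞} u^2·e^(-2·u) du] / [∫_{0}^{∞} u^2·e^(-2·u) du].
An antiderivative of u^2·e^(-2·u) is -(2·u^2 + 2·u + 1)·e^(-2·u)/4; evaluating from 3.3 to ∞ gives 1469·e^(-33/5)/200, while the full integral is 1/4.
This evaluates to P = 0.03997.

P ≈ 0.0400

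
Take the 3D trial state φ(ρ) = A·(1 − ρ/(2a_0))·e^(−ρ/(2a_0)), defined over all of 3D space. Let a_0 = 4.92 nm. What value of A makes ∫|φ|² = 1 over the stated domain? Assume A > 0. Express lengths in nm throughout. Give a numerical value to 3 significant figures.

A ≈ 0.0183 nm^(-3/2)

We need A² ∫|f|² 4πρ² dρ = 1, taking the integral from 0 to ∞.
With ∫₀^∞ ρ^4 e^(−αρ) dρ = 4!/α^5, ∫|φ|² 4πρ² dρ = A²·(8·π·a_0^3).
Setting this equal to 1 gives A² = 1/(8·π·a_0^3).
Substituting a_0 = 4.92 gives A² = 0.0003341, so A = 0.01828.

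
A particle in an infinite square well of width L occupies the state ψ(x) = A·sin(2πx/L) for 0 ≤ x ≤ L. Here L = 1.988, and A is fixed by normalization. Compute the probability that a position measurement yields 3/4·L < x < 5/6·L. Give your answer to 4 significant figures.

The probability is P = ∫ |ψ|² dx over [3/4·L, 5/6·L].
With A² fixed by ∫|ψ|² = 1, i.e. A² = (L/2)^(−1), substitute and integrate.
Substituting u = x/L, A² and the length scale cancel in the ratio: P = ∫_{3/4}^{5/6} sin(2·π·u)^2 du / ∫_{0}^{1} sin(2·π·u)^2 du.
An antiderivative of sin(2·π·u)^2 is u/2 - sin(4·π·u)/(8·π); evaluating from 3/4 to 5/6 gives √(3)/(16·π) + 1/24, while the full integral is 1/2.
This works out to P = (√(3)/8 + π/12)/π.

P ≈ 0.1522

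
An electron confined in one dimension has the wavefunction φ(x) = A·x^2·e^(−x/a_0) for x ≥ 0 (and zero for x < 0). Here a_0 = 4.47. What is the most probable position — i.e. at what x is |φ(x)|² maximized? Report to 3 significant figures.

The maximum of |φ(x)|² occurs where its derivative vanishes.
Solving yields x = 2·a_0.
With a_0 = 4.47, the most probable position is 8.940.

x ≈ 8.94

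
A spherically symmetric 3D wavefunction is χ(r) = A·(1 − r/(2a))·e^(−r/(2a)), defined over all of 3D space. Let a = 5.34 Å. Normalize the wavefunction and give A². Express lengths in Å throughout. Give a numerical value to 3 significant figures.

A^2 ≈ 0.000261 Å^(-3)

Require ∫ |χ|² 4πr² dr = 1 over the whole domain.
With ∫₀^∞ r^4 e^(−αr) dr = 4!/α^5, carrying out the integral gives A² · 8·π·a^3.
Setting this equal to 1 gives A² = 1/(8·π·a^3).
With a = 5.34: A² = 0.0002613 and A = 0.01616.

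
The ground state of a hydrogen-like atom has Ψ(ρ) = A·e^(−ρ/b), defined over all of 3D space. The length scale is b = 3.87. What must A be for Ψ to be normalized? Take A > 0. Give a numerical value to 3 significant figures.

A ≈ 0.0741

The normalization condition is ∫|Ψ|² 4πρ² dρ = 1 from 0 to ∞.
In 3D with spherical symmetry the volume element is 4πρ² dρ.
The integral (without the A² prefactor) comes out to π·b^3.
So A² = (π·b^3)^(−1).
Substituting b = 3.87 gives A² = 0.005492, so A = 0.07411.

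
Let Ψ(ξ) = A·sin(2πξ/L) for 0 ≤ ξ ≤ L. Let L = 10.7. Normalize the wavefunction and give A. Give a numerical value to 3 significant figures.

A ≈ 0.432

Normalization requires ∫|Ψ|² dξ = 1, integrated from 0 to L.
Using sin²θ = (1 − cos 2θ)/2, ∫|Ψ|² dξ = A²·(L/2).
Setting this equal to 1 gives A² = 1/(L/2).
Plugging in L = 10.7 yields A = 0.4323.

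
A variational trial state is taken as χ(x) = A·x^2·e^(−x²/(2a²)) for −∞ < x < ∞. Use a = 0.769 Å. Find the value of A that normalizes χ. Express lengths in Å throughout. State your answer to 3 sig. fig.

Require ∫ |χ|² dx = 1 over the whole domain.
Differentiating ∫e^(−αx²) dx = √(π/α) under α to get the higher moments, ∫|χ|² dx = A²·(3·√(π)·a^5/4).
Substituting a = 0.769 gives A² = 2.797, so A = 1.672.

A ≈ 1.67 Å^(-5/2)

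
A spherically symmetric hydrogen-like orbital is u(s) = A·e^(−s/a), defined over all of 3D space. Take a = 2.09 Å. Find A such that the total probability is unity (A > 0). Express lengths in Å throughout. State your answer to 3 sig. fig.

Require ∫ |u|² 4πs² ds = 1 over the whole domain.
Using ∫₀^∞ sⁿ e^(−αs) ds = n!/αⁿ⁺¹, with u = A·e^(−s/a), the integral evaluates to A²·[π·a^3].
Hence A² = 1/[π·a^3].
Substituting a = 2.09 gives A² = 0.03487, so A = 0.1867.

A ≈ 0.187 Å^(-3/2)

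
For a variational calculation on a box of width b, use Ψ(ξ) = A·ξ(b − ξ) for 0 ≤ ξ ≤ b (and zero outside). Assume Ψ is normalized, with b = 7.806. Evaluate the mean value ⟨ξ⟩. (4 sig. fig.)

⟨ξ⟩ ≈ 3.903

The expectation value is the |Ψ|²-weighted average of ξ: ∫ ξ|Ψ|² dξ.
Evaluating both integrals, ⟨ξ⟩ = b/2.
With b = 7.806, ⟨ξ⟩ = 3.9030.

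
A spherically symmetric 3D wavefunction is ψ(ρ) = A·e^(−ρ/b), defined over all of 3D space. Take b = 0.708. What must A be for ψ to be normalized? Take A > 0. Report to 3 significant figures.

Normalization requires ∫|ψ|² 4πρ² dρ = 1, integrated from 0 to ∞.
Using ∫₀^∞ ρⁿ e^(−αρ) dρ = n!/αⁿ⁺¹, with ψ = A·e^(−ρ/b), the integral evaluates to A²·[π·b^3].
So A² = (π·b^3)^(−1).
Substituting b = 0.708 gives A² = 0.8969, so A = 0.9471.

A ≈ 0.947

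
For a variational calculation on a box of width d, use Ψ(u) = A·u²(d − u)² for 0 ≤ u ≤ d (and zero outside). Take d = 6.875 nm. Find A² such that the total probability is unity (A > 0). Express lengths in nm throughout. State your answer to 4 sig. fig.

Require ∫ |Ψ|² du = 1 over the whole domain.
Carrying out the integral gives A² · d^9/630.
Hence A² = 1/[d^9/630].
With d = 6.875: A² = 0.000018361 and A = 0.0042849.

A^2 ≈ 0.00001836 nm^(-9)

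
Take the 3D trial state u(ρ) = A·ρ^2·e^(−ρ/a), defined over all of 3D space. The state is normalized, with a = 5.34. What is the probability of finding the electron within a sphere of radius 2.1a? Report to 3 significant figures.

P ≈ 0.133

P = ∫ |u|² 4πρ² dρ over ρ ≤ 2.1a.
A² is fixed by ∫₀^∞ 4πρ²|u|² dρ = 1, i.e. A² = (45·π·a^7/2)^(−1).
Substituting t = ρ/a, A², 4π and the length scale all cancel in the ratio: P = ∫_{0}^{2.1} t^6·e^(-2·t) dt / ∫_{0}^{∞} t^6·e^(-2·t) dt.
An antiderivative of t^6·e^(-2·t) is -(4·t^6 + 12·t^5 + 30·t^4 + 60·t^3 + 90·t^2 + 90·t + 45)·e^(-2·t)/8; evaluating from 0 to 2.1 gives ≈ 0.74552, while the full integral is 45/8.
Taking the ratio yields P = 0.1325.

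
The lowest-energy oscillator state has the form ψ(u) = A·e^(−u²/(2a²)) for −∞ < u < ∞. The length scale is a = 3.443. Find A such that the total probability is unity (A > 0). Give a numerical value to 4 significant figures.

The normalization condition is ∫|ψ|² du = 1 from −∞ to ∞.
∫|ψ|² du = A²·(√(π)·a).
Setting this equal to 1 gives A² = 1/(√(π)·a).
Substituting a = 3.443 gives A² = 0.16387, so A = 0.40480.

A ≈ 0.4048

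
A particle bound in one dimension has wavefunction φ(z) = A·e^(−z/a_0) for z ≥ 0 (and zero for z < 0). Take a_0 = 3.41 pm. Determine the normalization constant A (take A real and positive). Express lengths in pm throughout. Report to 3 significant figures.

A ≈ 0.766 pm^(-1/2)

We need A² ∫|f|² dz = 1, taking the integral from 0 to ∞.
∫|φ|² dz = A²·(a_0/2).
Setting this equal to 1 gives A² = 1/(a_0/2).
With a_0 = 3.41: A² = 0.5865 and A = 0.7658.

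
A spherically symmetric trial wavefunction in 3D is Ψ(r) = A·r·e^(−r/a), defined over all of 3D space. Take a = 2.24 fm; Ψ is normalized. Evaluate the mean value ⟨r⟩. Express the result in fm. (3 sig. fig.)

⟨r⟩ ≈ 5.60 fm

⟨r⟩ = ∫ r |Ψ|² 4πr² dr over the full domain.
The ratio of the moment integral to the normalization integral gives ⟨r⟩ = 5·a/2.
Putting a = 2.24 gives 5.600.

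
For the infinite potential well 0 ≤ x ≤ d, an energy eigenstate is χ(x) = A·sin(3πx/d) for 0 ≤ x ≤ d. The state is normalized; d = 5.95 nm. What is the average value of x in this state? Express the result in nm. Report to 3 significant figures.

By definition ⟨x⟩ = ∫ x |χ(x)|² dx.
Using sin²θ = (1 − cos 2θ)/2, evaluating both integrals, ⟨x⟩ = d/2.
Putting d = 5.95 gives 2.975.

⟨x⟩ ≈ 2.98 nm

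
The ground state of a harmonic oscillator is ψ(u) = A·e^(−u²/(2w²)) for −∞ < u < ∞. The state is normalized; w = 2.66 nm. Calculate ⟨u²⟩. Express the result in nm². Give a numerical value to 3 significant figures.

⟨u^2⟩ ≈ 3.54 nm^2

The expectation value is the |ψ|²-weighted average of u^2: ∫ u^2|ψ|² du.
The ratio of the moment integral to the normalization integral gives ⟨u²⟩ = w^2/2.
Putting w = 2.66 gives 3.538.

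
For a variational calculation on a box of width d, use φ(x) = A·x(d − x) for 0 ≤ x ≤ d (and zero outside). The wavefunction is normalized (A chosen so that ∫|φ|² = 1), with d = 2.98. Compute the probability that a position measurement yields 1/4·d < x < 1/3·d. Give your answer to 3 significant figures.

P = ∫_{1/4·d}^{1/3·d} |φ(x)|² dx.
With A² fixed by ∫|φ|² = 1, i.e. A² = (d^5/30)^(−1), substitute and integrate.
In terms of u = x/d (A² and the length scale cancel between numerator and denominator), P = [∫_{1/4}^{1/3} u^2·(1 - u)^2 du] / [∫_{0}^{1} u^2·(1 - u)^2 du].
Using ∫ u^2·(1 - u)^2 du = u^3·(6·u^2 - 15·u + 10)/30, the numerator is ≈ 0.0035454 and the denominator is 1/30.
The result is P = 0.1064.

P ≈ 0.106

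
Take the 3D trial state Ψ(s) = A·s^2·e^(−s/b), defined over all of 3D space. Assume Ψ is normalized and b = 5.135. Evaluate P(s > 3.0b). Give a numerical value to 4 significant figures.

Integrate the radial probability density 4πs²|Ψ|² over s > 3.0b.
Normalization gives A² = 1/(45·π·b^7/2).
Let u = s/b; then A², 4π and the length scale all cancel, so P = ∫_{3.0}^{∞} u^6·e^(-2·u) du ÷ ∫_{0}^{∞} u^6·e^(-2·u) du.
Using ∫ u^6·e^(-2·u) du = -(4·u^6 + 12·u^5 + 30·u^4 + 60·u^3 + 90·u^2 + 90·u + 45)·e^(-2·u)/8, the numerator is ≈ 3.41045 and the denominator is 45/8.
The region integral divided by the full integral gives P = 0.60630.

P ≈ 0.6063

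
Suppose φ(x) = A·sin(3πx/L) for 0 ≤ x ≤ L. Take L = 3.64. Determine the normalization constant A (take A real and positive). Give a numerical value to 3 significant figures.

A ≈ 0.741

Require ∫ |φ|² dx = 1 over the whole domain.
∫|φ|² dx = A²·(L/2).
So A² = (L/2)^(−1).
Plugging in L = 3.64 yields A = 0.7412.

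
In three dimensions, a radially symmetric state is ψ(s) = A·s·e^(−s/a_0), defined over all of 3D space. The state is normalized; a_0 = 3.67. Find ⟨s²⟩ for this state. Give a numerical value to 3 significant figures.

⟨s^2⟩ ≈ 101

The expectation value is the |ψ|²-weighted average of s^2: ∫ s^2|ψ|² 4πs² ds.
With ∫₀^∞ s^6 e^(−αs) ds = 6!/α^7, the ratio of the moment integral to the normalization integral gives ⟨s²⟩ = 15·a_0^2/2.
With a_0 = 3.67, ⟨s^2⟩ = 101.0.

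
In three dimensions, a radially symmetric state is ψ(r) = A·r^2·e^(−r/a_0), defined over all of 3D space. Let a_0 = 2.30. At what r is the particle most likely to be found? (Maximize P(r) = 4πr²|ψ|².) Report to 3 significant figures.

Set d/dr [P(r) = 4πr²|ψ|²] = 0 and solve for r > 0.
Solving yields r = 3·a_0.
With a_0 = 2.30, the most probable radial distance is 6.900.

r ≈ 6.90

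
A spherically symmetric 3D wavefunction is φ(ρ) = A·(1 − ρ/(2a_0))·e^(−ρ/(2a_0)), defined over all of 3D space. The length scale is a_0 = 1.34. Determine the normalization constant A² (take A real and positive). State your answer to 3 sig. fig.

Require ∫ |φ|² 4πρ² dρ = 1 over the whole domain.
With ∫₀^∞ ρ^4 e^(−αρ) dρ = 4!/α^5, the integral (without the A² prefactor) comes out to 8·π·a_0^3.
So A² = (8·π·a_0^3)^(−1).
Substituting a_0 = 1.34 gives A² = 0.01654, so A = 0.1286.

A^2 ≈ 0.0165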